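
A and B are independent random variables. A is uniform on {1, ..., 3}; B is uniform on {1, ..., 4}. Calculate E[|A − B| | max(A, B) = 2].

2/3

Outcomes with max(A, B) = 2: (1,2), (2,1), (2,2), each with probability 1/12.
E[|A − B| | max(A, B) = 2] = (1 + 1 + 0) / 3 = 2/3.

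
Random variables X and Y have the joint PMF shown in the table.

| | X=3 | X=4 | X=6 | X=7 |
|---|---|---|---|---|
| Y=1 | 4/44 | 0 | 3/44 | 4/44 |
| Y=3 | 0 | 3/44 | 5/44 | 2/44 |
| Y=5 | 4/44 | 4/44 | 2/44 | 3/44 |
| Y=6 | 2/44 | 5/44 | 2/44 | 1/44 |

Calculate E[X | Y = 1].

P(Y = 1) = 1/4.
Σ X·P over the event = 3·(4/44) + 6·(3/44) + 7·(4/44) = 29/22.
E[X | Y = 1] = (29/22) / (1/4) = 58/11.

58/11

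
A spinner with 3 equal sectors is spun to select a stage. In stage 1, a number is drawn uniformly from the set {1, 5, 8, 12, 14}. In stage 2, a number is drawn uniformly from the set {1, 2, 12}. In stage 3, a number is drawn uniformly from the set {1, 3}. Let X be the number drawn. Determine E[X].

5

E[X | stage 1] = (1+5+8+12+14)/5 = 8.
E[X | stage 2] = (1+2+12)/3 = 5.
E[X | stage 3] = (1+3)/2 = 2.
By the law of total expectation,
E[X] = (1/3)·(8) + (1/3)·(5) + (1/3)·(2) = 5.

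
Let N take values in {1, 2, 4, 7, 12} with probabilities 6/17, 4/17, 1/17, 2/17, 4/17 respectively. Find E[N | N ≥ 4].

P(N ≥ 4) = 7/17.
Σ over the event: 4·1/17 + 7·2/17 + 12·4/17 = 66/17.
E[N | N ≥ 4] = (66/17) / (7/17) = 66/7.

66/7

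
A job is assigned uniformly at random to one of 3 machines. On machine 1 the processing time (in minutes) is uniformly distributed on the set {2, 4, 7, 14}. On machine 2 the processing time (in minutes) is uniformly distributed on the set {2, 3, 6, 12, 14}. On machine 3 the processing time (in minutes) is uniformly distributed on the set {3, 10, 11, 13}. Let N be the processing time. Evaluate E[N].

E[N | machine 1] = (2+4+7+14)/4 = 27/4.
E[N | machine 2] = (2+3+6+12+14)/5 = 37/5.
E[N | machine 3] = (3+10+11+13)/4 = 37/4.
E[N] = (1/3)·(27/4) + (1/3)·(37/5) + (1/3)·(37/4) = 39/5.

39/5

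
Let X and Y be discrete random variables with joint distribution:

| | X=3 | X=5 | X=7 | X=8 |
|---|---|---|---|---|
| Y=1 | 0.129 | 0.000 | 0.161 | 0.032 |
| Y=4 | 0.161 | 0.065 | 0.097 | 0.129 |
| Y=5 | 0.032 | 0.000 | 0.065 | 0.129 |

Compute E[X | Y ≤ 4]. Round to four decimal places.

5.5413

P(Y ≤ 4) = 0.774.
Σ X·P over the event = 3·(0.129) + 3·(0.161) + 5·(0.065) + 7·(0.161) + 7·(0.097) + 8·(0.032) + 8·(0.129) = 4.289.
E[X | Y ≤ 4] = (4.289) / (0.774) = 5.5413.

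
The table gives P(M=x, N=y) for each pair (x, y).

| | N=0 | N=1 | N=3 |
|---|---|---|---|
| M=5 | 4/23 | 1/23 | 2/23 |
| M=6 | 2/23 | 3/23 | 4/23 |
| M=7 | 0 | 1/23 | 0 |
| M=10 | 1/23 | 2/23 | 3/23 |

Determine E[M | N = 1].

50/7

P(N = 1) = 7/23.
Σ M·P over the event = 5·(1/23) + 6·(3/23) + 7·(1/23) + 10·(2/23) = 50/23.
E[M | N = 1] = (50/23) / (7/23) = 50/7.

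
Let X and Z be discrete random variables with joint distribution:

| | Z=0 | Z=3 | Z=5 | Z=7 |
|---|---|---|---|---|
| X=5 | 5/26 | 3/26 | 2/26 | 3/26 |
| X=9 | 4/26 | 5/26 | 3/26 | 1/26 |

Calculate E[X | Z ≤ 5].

79/11

P(Z ≤ 5) = 11/13.
Σ X·P over the event = 5·(5/26) + 5·(3/26) + 5·(2/26) + 9·(4/26) + 9·(5/26) + 9·(3/26) = 79/13.
E[X | Z ≤ 5] = (79/13) / (11/13) = 79/11.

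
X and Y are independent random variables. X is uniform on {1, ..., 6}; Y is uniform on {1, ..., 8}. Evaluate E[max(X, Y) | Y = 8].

8

Outcomes with Y = 8: (1,8), (2,8), (3,8), (4,8), (5,8), (6,8), each with probability 1/48.
E[max(X, Y) | Y = 8] = (8 + 8 + 8 + 8 + 8 + 8) / 6 = 8.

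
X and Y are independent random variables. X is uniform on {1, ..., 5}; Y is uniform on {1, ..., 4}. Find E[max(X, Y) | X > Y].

4

P(X > Y) = 1/2.
Summing max(X,Y)·P(x,y) over outcomes with X > Y gives 2.
E[max(X, Y) | X > Y] = (2) / (1/2) = 4.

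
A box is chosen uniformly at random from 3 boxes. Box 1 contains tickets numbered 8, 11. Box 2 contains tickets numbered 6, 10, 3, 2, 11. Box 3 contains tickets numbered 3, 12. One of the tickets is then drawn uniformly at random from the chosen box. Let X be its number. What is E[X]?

39/5

E[X | box 1] = (8+11)/2 = 19/2.
E[X | box 2] = (6+10+3+2+11)/5 = 32/5.
E[X | box 3] = (3+12)/2 = 15/2.
By the law of total expectation,
E[X] = (1/3)·(19/2) + (1/3)·(32/5) + (1/3)·(15/2) = 39/5.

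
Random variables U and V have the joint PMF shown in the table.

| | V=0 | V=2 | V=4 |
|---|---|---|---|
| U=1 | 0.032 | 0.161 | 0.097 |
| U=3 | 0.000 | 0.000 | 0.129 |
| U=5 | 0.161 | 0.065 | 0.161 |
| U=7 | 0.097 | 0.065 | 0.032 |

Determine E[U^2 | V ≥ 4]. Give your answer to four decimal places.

P(V ≥ 4) = 0.419.
Σ U^2·P over the event = 1·(0.097) + 9·(0.129) + 25·(0.161) + 49·(0.032) = 6.851.
E[U^2 | V ≥ 4] = (6.851) / (0.419) = 16.3508.

16.3508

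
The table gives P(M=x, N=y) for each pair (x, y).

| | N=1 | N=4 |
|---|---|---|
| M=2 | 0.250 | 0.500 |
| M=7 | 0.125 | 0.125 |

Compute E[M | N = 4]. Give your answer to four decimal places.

3.0000

P(N = 4) = 0.625.
Σ M·P over the event = 2·(0.500) + 7·(0.125) = 1.875.
E[M | N = 4] = (1.875) / (0.625) = 3.0000.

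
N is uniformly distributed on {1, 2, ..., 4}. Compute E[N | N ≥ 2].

3

Given N ≥ 2, N is equally likely to be any of {2, 3, 4}.
E[N | N ≥ 2] = (2 + 3 + 4) / 3 = 3.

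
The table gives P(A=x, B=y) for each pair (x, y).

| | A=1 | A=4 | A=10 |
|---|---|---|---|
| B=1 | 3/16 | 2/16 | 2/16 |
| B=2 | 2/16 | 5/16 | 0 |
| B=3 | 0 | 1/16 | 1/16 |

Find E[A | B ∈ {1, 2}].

P(B ∈ {1, 2}) = 7/8.
Σ A·P over the event = 1·(3/16) + 1·(2/16) + 4·(2/16) + 4·(5/16) + 10·(2/16) = 53/16.
E[A | B ∈ {1, 2}] = (53/16) / (7/8) = 53/14.

53/14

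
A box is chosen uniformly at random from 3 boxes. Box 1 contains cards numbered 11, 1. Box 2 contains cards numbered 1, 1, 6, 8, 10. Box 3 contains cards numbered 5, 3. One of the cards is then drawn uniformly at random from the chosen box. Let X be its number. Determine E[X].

76/15

E[X | box 1] = (11+1)/2 = 6.
E[X | box 2] = (1+1+6+8+10)/5 = 26/5.
E[X | box 3] = (5+3)/2 = 4.
E[X] = (1/3)·(6) + (1/3)·(26/5) + (1/3)·(4) = 76/15.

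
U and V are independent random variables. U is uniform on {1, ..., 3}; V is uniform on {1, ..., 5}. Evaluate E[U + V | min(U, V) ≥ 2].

6

Outcomes with min(U, V) ≥ 2: (2,2), (2,3), (2,4), (2,5), (3,2), (3,3), (3,4), (3,5), each with probability 1/15.
E[U + V | min(U, V) ≥ 2] = (4 + 5 + 6 + 7 + 5 + 6 + 7 + 8) / 8 = 6.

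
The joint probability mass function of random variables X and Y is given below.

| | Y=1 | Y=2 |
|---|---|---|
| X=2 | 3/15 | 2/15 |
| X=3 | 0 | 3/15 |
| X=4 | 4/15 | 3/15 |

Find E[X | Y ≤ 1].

P(Y ≤ 1) = 7/15.
Summing X·P(X=x,Y=y) over the conditioning event gives 22/15.
E[X | Y ≤ 1] = (22/15) / (7/15) = 22/7.

22/7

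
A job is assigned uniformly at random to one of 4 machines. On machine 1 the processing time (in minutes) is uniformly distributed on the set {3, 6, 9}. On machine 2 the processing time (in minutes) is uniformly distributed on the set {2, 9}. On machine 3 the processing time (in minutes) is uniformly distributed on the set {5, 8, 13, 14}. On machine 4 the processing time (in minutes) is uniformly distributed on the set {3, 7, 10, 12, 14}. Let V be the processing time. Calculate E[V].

307/40

E[V | machine 1] = (3+6+9)/3 = 6.
E[V | machine 2] = (2+9)/2 = 11/2.
E[V | machine 3] = (5+8+13+14)/4 = 10.
E[V | machine 4] = (3+7+10+12+14)/5 = 46/5.
By the law of total expectation,
E[V] = (1/4)·(6) + (1/4)·(11/2) + (1/4)·(10) + (1/4)·(46/5) = 307/40.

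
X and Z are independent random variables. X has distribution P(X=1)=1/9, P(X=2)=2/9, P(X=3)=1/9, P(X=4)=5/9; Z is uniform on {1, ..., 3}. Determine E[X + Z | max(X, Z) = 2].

P(max(X, Z) = 2) = 5/27.
Summing (X+Z)·P(x,y) over outcomes with max(X, Z) = 2 gives 17/27.
E[X + Z | max(X, Z) = 2] = (17/27) / (5/27) = 17/5.

17/5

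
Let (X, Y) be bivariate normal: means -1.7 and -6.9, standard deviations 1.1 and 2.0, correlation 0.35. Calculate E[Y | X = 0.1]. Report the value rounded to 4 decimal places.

-5.7545

The regression of Y on X has slope ρ·σ_Y/σ_X and passes through (μ_X, μ_Y).
E[Y | X=0.1] = -6.9 + (0.35)·(2.0/1.1)·(0.1 − (-1.7)) = -6.9 + (0.636364)·(1.8) = -5.7545.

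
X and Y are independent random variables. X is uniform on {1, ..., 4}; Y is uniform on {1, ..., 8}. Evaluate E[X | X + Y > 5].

30/11

P(X + Y > 5) = 11/16.
Summing X·P(x,y) over outcomes with X + Y > 5 gives 15/8.
E[X | X + Y > 5] = (15/8) / (11/16) = 30/11.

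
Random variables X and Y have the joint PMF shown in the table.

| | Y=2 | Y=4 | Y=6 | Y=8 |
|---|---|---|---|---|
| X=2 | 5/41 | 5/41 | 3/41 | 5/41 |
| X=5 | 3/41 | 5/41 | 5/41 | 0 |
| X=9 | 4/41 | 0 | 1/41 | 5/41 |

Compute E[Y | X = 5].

56/13

P(X = 5) = 13/41.
Σ Y·P over the event = 2·(3/41) + 4·(5/41) + 6·(5/41) = 56/41.
E[Y | X = 5] = (56/41) / (13/41) = 56/13.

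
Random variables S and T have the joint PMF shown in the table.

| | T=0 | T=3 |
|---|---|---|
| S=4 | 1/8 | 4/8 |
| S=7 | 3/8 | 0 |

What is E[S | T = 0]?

P(T = 0) = 1/2.
Σ S·P over the event = 4·(1/8) + 7·(3/8) = 25/8.
E[S | T = 0] = (25/8) / (1/2) = 25/4.

25/4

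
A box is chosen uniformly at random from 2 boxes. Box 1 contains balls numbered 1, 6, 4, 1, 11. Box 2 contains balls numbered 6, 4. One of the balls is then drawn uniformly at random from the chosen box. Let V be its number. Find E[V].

E[V | box 1] = (1+6+4+1+11)/5 = 23/5.
E[V | box 2] = (6+4)/2 = 5.
E[V] = (1/2)·(23/5) + (1/2)·(5) = 24/5.

24/5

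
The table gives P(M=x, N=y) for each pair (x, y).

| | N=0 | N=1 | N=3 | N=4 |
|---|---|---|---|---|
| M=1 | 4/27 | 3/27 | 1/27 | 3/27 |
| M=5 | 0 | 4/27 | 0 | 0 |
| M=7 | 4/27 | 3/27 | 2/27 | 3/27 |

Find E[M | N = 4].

P(N = 4) = 2/9.
Σ M·P over the event = 1·(3/27) + 7·(3/27) = 8/9.
E[M | N = 4] = (8/9) / (2/9) = 4.

4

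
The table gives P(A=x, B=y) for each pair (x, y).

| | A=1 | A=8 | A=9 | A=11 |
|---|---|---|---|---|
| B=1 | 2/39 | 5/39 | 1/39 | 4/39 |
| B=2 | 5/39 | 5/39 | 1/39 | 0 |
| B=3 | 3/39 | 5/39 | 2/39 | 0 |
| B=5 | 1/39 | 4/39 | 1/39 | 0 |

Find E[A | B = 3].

61/10

P(B = 3) = 10/39.
Σ A·P over the event = 1·(3/39) + 8·(5/39) + 9·(2/39) = 61/39.
E[A | B = 3] = (61/39) / (10/39) = 61/10.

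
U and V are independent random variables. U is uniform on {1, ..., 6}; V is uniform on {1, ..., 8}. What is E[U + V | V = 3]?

13/2

Outcomes with V = 3: (1,3), (2,3), (3,3), (4,3), (5,3), (6,3), each with probability 1/48.
E[U + V | V = 3] = (4 + 5 + 6 + 7 + 8 + 9) / 6 = 13/2.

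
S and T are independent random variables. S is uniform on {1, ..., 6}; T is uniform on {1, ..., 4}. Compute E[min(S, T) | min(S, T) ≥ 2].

P(min(S, T) ≥ 2) = 5/8.
Summing min(S,T)·P(x,y) over outcomes with min(S, T) ≥ 2 gives 41/24.
E[min(S, T) | min(S, T) ≥ 2] = (41/24) / (5/8) = 41/15.

41/15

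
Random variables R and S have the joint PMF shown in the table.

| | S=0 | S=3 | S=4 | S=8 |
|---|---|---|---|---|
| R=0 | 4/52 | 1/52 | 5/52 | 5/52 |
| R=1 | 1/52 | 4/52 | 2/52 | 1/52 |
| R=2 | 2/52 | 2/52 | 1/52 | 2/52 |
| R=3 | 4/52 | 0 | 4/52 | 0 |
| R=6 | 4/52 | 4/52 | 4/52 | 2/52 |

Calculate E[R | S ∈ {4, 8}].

P(S ∈ {4, 8}) = 1/2.
Summing R·P(R=x,S=y) over the conditioning event gives 57/52.
E[R | S ∈ {4, 8}] = (57/52) / (1/2) = 57/26.

57/26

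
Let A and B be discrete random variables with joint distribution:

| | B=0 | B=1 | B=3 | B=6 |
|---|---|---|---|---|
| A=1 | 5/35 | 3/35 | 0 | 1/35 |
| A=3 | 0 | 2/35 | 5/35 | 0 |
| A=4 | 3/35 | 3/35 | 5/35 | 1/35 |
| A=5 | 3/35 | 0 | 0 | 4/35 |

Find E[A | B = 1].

21/8

P(B = 1) = 8/35.
Summing A·P(A=x,B=y) over the conditioning event gives 3/5.
E[A | B = 1] = (3/5) / (8/35) = 21/8.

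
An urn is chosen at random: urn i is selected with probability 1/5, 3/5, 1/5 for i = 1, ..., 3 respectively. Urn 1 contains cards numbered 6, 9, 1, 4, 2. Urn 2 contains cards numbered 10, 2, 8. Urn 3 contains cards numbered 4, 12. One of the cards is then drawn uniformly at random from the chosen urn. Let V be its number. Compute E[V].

162/25

E[V | urn 1] = (6+9+1+4+2)/5 = 22/5.
E[V | urn 2] = (10+2+8)/3 = 20/3.
E[V | urn 3] = (4+12)/2 = 8.
By the law of total expectation,
E[V] = (1/5)·(22/5) + (3/5)·(20/3) + (1/5)·(8) = 162/25.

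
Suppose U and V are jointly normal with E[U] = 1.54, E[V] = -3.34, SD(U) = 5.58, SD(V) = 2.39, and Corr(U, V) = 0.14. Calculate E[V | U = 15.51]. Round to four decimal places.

E[V | U=x] = μ_V + ρ(σ_V/σ_U)(x − μ_U) for jointly normal variables.
E[V | U=15.51] = -3.34 + (0.14)·(2.39/5.58)·(15.51 − (1.54)) = -3.34 + (0.059964)·(13.97) = -2.5023.

-2.5023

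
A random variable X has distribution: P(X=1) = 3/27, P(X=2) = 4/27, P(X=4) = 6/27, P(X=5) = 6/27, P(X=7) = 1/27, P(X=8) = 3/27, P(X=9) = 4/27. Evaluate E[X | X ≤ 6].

P(X ≤ 6) = 19/27.
Σ over the event: 1·1/9 + 2·4/27 + 4·2/9 + 5·2/9 = 65/27.
E[X | X ≤ 6] = (65/27) / (19/27) = 65/19.

65/19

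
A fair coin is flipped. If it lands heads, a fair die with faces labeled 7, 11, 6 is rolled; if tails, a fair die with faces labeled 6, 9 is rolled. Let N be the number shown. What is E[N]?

31/4

E[N | heads] = (7+11+6)/3 = 8.
E[N | tails] = (6+9)/2 = 15/2.
E[N] = (1/2)·(8) + (1/2)·(15/2) = 31/4.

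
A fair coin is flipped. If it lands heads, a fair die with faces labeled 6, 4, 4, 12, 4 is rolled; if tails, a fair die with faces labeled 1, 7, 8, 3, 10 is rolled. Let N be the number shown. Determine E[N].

59/10

E[N | heads] = (6+4+4+12+4)/5 = 6.
E[N | tails] = (1+7+8+3+10)/5 = 29/5.
E[N] = (1/2)·(6) + (1/2)·(29/5) = 59/10.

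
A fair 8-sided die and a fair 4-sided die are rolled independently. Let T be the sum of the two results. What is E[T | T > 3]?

P(T > 3) = 29/32.
E[T | T > 3] = (27/4) / (29/32) = 216/29.

216/29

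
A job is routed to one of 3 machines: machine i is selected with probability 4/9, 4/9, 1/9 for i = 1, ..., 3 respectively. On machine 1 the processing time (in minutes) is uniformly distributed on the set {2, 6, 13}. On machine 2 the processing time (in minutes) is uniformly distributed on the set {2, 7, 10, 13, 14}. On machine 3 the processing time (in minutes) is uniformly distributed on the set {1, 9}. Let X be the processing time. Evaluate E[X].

349/45

E[X | machine 1] = (2+6+13)/3 = 7.
E[X | machine 2] = (2+7+10+13+14)/5 = 46/5.
E[X | machine 3] = (1+9)/2 = 5.
E[X] = (4/9)·(7) + (4/9)·(46/5) + (1/9)·(5) = 349/45.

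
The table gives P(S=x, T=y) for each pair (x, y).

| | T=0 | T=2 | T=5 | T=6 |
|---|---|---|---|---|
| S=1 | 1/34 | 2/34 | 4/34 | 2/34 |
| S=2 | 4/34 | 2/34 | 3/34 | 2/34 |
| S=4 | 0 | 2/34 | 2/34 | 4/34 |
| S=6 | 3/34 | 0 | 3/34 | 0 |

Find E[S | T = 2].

7/3

P(T = 2) = 3/17.
Σ S·P over the event = 1·(2/34) + 2·(2/34) + 4·(2/34) = 7/17.
E[S | T = 2] = (7/17) / (3/17) = 7/3.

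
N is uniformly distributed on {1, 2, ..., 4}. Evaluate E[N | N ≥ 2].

Given N ≥ 2, N is equally likely to be any of {2, 3, 4}.
E[N | N ≥ 2] = (2 + 3 + 4) / 3 = 3.

3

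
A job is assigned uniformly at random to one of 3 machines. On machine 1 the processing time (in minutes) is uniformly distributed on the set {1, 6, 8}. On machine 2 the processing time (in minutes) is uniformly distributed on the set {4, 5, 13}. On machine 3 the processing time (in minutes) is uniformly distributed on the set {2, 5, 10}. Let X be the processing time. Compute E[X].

E[X | machine 1] = (1+6+8)/3 = 5.
E[X | machine 2] = (4+5+13)/3 = 22/3.
E[X | machine 3] = (2+5+10)/3 = 17/3.
By the law of total expectation,
E[X] = (1/3)·(5) + (1/3)·(22/3) + (1/3)·(17/3) = 6.

6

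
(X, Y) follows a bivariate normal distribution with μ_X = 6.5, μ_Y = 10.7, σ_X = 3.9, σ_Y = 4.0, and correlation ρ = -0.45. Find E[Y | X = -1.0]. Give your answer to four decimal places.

E[Y | X=x] = μ_Y + ρ(σ_Y/σ_X)(x − μ_X) for jointly normal variables.
E[Y | X=-1.0] = 10.7 + (-0.45)·(4.0/3.9)·(-1.0 − (6.5)) = 10.7 + (-0.461538)·(-7.5) = 14.1615.

14.1615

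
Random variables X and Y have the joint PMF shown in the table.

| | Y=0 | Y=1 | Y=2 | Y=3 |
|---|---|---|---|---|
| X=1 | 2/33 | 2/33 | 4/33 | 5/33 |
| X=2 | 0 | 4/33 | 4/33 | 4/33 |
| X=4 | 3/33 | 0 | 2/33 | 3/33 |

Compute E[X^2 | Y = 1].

3

P(Y = 1) = 2/11.
Σ X^2·P over the event = 1·(2/33) + 4·(4/33) = 6/11.
E[X^2 | Y = 1] = (6/11) / (2/11) = 3.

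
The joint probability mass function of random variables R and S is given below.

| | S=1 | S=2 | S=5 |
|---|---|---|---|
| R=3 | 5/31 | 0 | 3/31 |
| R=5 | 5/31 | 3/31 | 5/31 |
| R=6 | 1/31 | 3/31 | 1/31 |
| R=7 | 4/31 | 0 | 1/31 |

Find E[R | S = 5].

47/10

P(S = 5) = 10/31.
Summing R·P(R=x,S=y) over the conditioning event gives 47/31.
E[R | S = 5] = (47/31) / (10/31) = 47/10.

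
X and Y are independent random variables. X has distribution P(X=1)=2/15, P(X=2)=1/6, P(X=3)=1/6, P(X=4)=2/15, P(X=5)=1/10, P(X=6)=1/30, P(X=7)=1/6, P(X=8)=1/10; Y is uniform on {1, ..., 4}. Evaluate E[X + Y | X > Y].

P(X > Y) = 5/8.
Summing (X+Y)·P(x,y) over outcomes with X > Y gives 143/30.
E[X + Y | X > Y] = (143/30) / (5/8) = 572/75.

572/75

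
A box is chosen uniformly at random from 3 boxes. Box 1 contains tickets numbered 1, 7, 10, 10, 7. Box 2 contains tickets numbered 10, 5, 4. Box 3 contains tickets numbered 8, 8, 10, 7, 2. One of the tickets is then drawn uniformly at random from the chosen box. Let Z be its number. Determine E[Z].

61/9

E[Z | box 1] = (1+7+10+10+7)/5 = 7.
E[Z | box 2] = (10+5+4)/3 = 19/3.
E[Z | box 3] = (8+8+10+7+2)/5 = 7.
E[Z] = (1/3)·(7) + (1/3)·(19/3) + (1/3)·(7) = 61/9.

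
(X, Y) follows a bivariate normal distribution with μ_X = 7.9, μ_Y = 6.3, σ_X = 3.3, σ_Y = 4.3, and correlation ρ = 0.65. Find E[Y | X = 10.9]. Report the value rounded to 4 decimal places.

8.8409

For a bivariate normal, E[Y | X=x] = μ_Y + ρ·(σ_Y/σ_X)·(x − μ_X).
E[Y | X=10.9] = 6.3 + (0.65)·(4.3/3.3)·(10.9 − (7.9)) = 6.3 + (0.84697)·(3) = 8.8409.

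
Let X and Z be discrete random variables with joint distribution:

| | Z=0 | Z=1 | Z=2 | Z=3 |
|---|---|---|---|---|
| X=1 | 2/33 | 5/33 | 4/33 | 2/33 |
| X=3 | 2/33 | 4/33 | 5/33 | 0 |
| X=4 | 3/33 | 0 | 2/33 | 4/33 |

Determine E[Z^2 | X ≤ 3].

21/8

P(X ≤ 3) = 8/11.
Σ Z^2·P over the event = 0·(2/33) + 1·(5/33) + 4·(4/33) + 9·(2/33) + 0·(2/33) + 1·(4/33) + 4·(5/33) = 21/11.
E[Z^2 | X ≤ 3] = (21/11) / (8/11) = 21/8.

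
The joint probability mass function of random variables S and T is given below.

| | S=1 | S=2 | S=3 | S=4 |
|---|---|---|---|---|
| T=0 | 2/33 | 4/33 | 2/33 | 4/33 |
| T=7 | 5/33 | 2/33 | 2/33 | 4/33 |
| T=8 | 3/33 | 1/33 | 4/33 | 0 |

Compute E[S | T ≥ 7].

16/7

P(T ≥ 7) = 7/11.
Σ S·P over the event = 1·(5/33) + 1·(3/33) + 2·(2/33) + 2·(1/33) + 3·(2/33) + 3·(4/33) + 4·(4/33) = 16/11.
E[S | T ≥ 7] = (16/11) / (7/11) = 16/7.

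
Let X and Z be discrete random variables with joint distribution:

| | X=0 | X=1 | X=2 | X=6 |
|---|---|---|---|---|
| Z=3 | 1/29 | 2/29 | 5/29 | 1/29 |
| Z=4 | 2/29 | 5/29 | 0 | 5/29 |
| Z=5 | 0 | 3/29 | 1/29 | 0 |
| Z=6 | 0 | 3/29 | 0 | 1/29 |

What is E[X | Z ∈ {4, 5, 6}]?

P(Z ∈ {4, 5, 6}) = 20/29.
Σ X·P over the event = 0·(2/29) + 1·(5/29) + 1·(3/29) + 1·(3/29) + 2·(1/29) + 6·(5/29) + 6·(1/29) = 49/29.
E[X | Z ∈ {4, 5, 6}] = (49/29) / (20/29) = 49/20.

49/20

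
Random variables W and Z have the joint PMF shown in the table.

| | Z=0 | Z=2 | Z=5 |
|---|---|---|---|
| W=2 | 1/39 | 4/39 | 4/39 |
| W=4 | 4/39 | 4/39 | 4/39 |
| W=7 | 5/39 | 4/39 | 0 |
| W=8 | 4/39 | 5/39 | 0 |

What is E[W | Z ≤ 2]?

177/31

P(Z ≤ 2) = 31/39.
Σ W·P over the event = 2·(1/39) + 2·(4/39) + 4·(4/39) + 4·(4/39) + 7·(5/39) + 7·(4/39) + 8·(4/39) + 8·(5/39) = 59/13.
E[W | Z ≤ 2] = (59/13) / (31/39) = 177/31.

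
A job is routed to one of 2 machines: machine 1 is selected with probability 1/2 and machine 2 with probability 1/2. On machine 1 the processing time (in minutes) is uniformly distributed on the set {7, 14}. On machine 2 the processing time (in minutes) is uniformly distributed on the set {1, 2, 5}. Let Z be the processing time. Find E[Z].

E[Z | machine 1] = (7+14)/2 = 21/2.
E[Z | machine 2] = (1+2+5)/3 = 8/3.
E[Z] = (1/2)·(21/2) + (1/2)·(8/3) = 79/12.

79/12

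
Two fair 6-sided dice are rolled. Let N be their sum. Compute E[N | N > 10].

P(N > 10) = 1/12.
Σ over the event: 11·1/18 + 12·1/36 = 17/18.
E[N | N > 10] = (17/18) / (1/12) = 34/3.

34/3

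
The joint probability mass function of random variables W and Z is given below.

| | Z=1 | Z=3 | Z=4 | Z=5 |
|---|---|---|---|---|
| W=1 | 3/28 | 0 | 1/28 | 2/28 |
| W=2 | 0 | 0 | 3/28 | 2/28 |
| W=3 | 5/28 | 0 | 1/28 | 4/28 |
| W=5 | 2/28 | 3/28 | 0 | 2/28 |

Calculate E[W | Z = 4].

2

P(Z = 4) = 5/28.
Σ W·P over the event = 1·(1/28) + 2·(3/28) + 3·(1/28) = 5/14.
E[W | Z = 4] = (5/14) / (5/28) = 2.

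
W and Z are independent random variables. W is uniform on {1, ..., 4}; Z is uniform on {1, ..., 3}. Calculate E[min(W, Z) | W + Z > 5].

Outcomes with W + Z > 5: (3,3), (4,2), (4,3), each with probability 1/12.
E[min(W, Z) | W + Z > 5] = (3 + 2 + 3) / 3 = 8/3.

8/3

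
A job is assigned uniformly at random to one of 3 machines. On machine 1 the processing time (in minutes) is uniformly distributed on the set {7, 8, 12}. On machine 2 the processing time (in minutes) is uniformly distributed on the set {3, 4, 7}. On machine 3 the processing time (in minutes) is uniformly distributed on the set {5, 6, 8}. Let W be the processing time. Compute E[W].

20/3

E[W | machine 1] = (7+8+12)/3 = 9.
E[W | machine 2] = (3+4+7)/3 = 14/3.
E[W | machine 3] = (5+6+8)/3 = 19/3.
By the law of total expectation,
E[W] = (1/3)·(9) + (1/3)·(14/3) + (1/3)·(19/3) = 20/3.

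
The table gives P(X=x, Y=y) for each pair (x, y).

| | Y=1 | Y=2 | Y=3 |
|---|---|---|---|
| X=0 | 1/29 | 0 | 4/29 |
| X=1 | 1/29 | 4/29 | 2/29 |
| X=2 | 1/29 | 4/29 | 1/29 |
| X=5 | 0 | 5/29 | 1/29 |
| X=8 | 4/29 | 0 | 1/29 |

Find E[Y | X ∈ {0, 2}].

25/11

P(X ∈ {0, 2}) = 11/29.
Σ Y·P over the event = 1·(1/29) + 3·(4/29) + 1·(1/29) + 2·(4/29) + 3·(1/29) = 25/29.
E[Y | X ∈ {0, 2}] = (25/29) / (11/29) = 25/11.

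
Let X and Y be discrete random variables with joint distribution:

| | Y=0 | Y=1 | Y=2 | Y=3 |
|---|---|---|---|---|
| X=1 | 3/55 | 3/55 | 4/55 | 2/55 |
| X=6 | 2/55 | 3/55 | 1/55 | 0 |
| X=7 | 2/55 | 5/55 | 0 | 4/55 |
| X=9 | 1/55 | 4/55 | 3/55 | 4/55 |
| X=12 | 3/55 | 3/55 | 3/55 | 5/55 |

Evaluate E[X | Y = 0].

P(Y = 0) = 1/5.
Σ X·P over the event = 1·(3/55) + 6·(2/55) + 7·(2/55) + 9·(1/55) + 12·(3/55) = 74/55.
E[X | Y = 0] = (74/55) / (1/5) = 74/11.

74/11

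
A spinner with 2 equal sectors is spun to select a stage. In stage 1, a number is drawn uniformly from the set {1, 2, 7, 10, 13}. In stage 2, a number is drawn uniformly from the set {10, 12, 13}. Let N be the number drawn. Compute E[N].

E[N | stage 1] = (1+2+7+10+13)/5 = 33/5.
E[N | stage 2] = (10+12+13)/3 = 35/3.
By the law of total expectation,
E[N] = (1/2)·(33/5) + (1/2)·(35/3) = 137/15.

137/15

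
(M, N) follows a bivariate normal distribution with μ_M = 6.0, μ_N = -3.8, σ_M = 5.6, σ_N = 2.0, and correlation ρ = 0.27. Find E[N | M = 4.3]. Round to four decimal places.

The regression of N on M has slope ρ·σ_N/σ_M and passes through (μ_M, μ_N).
E[N | M=4.3] = -3.8 + (0.27)·(2.0/5.6)·(4.3 − (6.0)) = -3.8 + (0.096429)·(-1.7) = -3.9639.

-3.9639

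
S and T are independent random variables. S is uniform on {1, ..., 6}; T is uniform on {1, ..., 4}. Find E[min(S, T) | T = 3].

Outcomes with T = 3: (1,3), (2,3), (3,3), (4,3), (5,3), (6,3), each with probability 1/24.
E[min(S, T) | T = 3] = (1 + 2 + 3 + 3 + 3 + 3) / 6 = 5/2.

5/2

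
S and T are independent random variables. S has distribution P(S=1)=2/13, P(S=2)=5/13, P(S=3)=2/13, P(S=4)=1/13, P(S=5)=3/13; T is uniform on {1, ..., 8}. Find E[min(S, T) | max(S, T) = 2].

P(max(S, T) = 2) = 3/26.
Summing min(S,T)·P(x,y) over outcomes with max(S, T) = 2 gives 17/104.
E[min(S, T) | max(S, T) = 2] = (17/104) / (3/26) = 17/12.

17/12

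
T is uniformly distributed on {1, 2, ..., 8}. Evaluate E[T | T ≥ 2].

5

Given T ≥ 2, T is equally likely to be any of {2, 3, 4, 5, 6, 7, 8}.
E[T | T ≥ 2] = (2 + 3 + 4 + 5 + 6 + 7 + 8) / 7 = 5.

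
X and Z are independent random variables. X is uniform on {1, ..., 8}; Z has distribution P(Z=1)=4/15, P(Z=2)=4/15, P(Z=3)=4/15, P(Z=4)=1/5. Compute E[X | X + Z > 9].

P(X + Z > 9) = 7/40.
Summing X·P(x,y) over outcomes with X + Z > 9 gives 31/24.
E[X | X + Z > 9] = (31/24) / (7/40) = 155/21.

155/21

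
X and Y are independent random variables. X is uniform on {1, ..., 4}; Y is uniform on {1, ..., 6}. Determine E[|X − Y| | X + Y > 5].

P(X + Y > 5) = 7/12.
Summing |X−Y|·P(x,y) over outcomes with X + Y > 5 gives 5/4.
E[|X − Y| | X + Y > 5] = (5/4) / (7/12) = 15/7.

15/7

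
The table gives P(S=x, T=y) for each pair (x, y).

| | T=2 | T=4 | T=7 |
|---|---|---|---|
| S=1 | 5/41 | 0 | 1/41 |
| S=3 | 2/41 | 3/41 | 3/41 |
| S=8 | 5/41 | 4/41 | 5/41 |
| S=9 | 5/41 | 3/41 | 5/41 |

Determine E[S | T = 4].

34/5

P(T = 4) = 10/41.
Summing S·P(S=x,T=y) over the conditioning event gives 68/41.
E[S | T = 4] = (68/41) / (10/41) = 34/5.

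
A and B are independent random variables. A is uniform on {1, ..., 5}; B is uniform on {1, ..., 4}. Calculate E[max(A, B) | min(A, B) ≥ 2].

23/6

P(min(A, B) ≥ 2) = 3/5.
Summing max(A,B)·P(x,y) over outcomes with min(A, B) ≥ 2 gives 23/10.
E[max(A, B) | min(A, B) ≥ 2] = (23/10) / (3/5) = 23/6.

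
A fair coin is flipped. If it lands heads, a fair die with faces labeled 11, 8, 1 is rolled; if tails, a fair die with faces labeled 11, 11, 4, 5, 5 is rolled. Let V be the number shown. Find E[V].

E[V | heads] = (11+8+1)/3 = 20/3.
E[V | tails] = (11+11+4+5+5)/5 = 36/5.
By the law of total expectation,
E[V] = (1/2)·(20/3) + (1/2)·(36/5) = 104/15.

104/15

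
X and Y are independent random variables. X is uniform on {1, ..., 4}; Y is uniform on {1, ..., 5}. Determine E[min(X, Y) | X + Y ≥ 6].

27/10

P(X + Y ≥ 6) = 1/2.
Summing min(X,Y)·P(x,y) over outcomes with X + Y ≥ 6 gives 27/20.
E[min(X, Y) | X + Y ≥ 6] = (27/20) / (1/2) = 27/10.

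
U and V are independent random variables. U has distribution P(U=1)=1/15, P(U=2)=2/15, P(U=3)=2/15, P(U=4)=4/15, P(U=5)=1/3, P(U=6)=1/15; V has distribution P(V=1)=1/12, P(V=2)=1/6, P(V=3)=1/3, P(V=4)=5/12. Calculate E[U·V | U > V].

P(U > V) = 3/5.
Summing UV·P(x,y) over outcomes with U > V gives 1453/180.
E[U·V | U > V] = (1453/180) / (3/5) = 1453/108.

1453/108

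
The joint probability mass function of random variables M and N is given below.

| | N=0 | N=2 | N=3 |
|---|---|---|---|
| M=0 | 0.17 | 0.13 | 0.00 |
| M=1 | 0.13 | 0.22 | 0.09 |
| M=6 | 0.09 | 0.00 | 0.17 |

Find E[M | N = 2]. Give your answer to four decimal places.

P(N = 2) = 0.35.
Σ M·P over the event = 0·(0.13) + 1·(0.22) = 0.22.
E[M | N = 2] = (0.22) / (0.35) = 0.6286.

0.6286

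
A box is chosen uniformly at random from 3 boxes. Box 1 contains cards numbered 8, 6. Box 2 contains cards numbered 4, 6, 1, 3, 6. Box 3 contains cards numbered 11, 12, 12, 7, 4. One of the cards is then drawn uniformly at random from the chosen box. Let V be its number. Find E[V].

E[V | box 1] = (8+6)/2 = 7.
E[V | box 2] = (4+6+1+3+6)/5 = 4.
E[V | box 3] = (11+12+12+7+4)/5 = 46/5.
E[V] = (1/3)·(7) + (1/3)·(4) + (1/3)·(46/5) = 101/15.

101/15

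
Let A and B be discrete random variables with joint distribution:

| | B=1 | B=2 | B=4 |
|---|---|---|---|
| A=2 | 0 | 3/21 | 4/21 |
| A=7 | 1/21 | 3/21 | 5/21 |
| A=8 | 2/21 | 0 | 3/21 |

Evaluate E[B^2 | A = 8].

10

P(A = 8) = 5/21.
Σ B^2·P over the event = 1·(2/21) + 16·(3/21) = 50/21.
E[B^2 | A = 8] = (50/21) / (5/21) = 10.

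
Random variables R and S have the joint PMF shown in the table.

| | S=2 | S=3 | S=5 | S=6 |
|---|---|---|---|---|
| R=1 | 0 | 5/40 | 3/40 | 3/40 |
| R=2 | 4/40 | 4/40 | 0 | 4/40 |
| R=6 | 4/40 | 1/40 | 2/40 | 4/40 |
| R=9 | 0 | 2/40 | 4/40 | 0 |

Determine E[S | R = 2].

P(R = 2) = 3/10.
Σ S·P over the event = 2·(4/40) + 3·(4/40) + 6·(4/40) = 11/10.
E[S | R = 2] = (11/10) / (3/10) = 11/3.

11/3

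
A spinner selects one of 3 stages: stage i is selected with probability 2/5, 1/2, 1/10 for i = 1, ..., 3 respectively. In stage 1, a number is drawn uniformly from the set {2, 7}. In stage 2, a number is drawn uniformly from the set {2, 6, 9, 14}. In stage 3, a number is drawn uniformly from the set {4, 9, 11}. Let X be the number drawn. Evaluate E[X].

259/40

E[X | stage 1] = (2+7)/2 = 9/2.
E[X | stage 2] = (2+6+9+14)/4 = 31/4.
E[X | stage 3] = (4+9+11)/3 = 8.
By the law of total expectation,
E[X] = (2/5)·(9/2) + (1/2)·(31/4) + (1/10)·(8) = 259/40.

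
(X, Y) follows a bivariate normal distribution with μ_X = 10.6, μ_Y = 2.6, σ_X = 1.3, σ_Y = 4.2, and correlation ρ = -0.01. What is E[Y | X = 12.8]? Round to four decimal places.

E[Y | X=x] = μ_Y + ρ(σ_Y/σ_X)(x − μ_X) for jointly normal variables.
E[Y | X=12.8] = 2.6 + (-0.01)·(4.2/1.3)·(12.8 − (10.6)) = 2.6 + (-0.032308)·(2.2) = 2.5289.

2.5289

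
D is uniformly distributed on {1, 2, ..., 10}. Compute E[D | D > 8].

19/2

Given D > 8, D is equally likely to be any of {9, 10}.
E[D | D > 8] = (9 + 10) / 2 = 19/2.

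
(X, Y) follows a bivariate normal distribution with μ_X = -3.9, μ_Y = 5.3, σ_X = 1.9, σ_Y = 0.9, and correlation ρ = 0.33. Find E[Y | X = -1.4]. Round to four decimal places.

5.6908

For a bivariate normal, E[Y | X=x] = μ_Y + ρ·(σ_Y/σ_X)·(x − μ_X).
E[Y | X=-1.4] = 5.3 + (0.33)·(0.9/1.9)·(-1.4 − (-3.9)) = 5.3 + (0.15632)·(2.5) = 5.6908.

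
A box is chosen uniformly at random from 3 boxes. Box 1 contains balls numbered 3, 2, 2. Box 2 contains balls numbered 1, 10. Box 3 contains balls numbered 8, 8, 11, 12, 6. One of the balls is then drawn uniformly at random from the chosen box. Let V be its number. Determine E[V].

101/18

E[V | box 1] = (3+2+2)/3 = 7/3.
E[V | box 2] = (1+10)/2 = 11/2.
E[V | box 3] = (8+8+11+12+6)/5 = 9.
By the law of total expectation,
E[V] = (1/3)·(7/3) + (1/3)·(11/2) + (1/3)·(9) = 101/18.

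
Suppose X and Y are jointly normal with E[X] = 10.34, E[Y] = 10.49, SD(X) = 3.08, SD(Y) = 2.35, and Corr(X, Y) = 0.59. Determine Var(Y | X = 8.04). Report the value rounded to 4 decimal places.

For a bivariate normal, Var(Y | X=x) = σ_Y²(1 − ρ²).
Var(Y | X=8.04) = (2.35)²·(1 − (0.59)²) = 5.5225·0.6519 = 3.6001.

3.6001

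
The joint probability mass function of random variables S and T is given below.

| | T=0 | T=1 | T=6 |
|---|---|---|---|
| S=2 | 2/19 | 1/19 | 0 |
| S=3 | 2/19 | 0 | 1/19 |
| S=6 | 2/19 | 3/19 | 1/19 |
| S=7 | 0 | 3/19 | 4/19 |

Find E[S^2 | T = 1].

P(T = 1) = 7/19.
Σ S^2·P over the event = 4·(1/19) + 36·(3/19) + 49·(3/19) = 259/19.
E[S^2 | T = 1] = (259/19) / (7/19) = 37.

37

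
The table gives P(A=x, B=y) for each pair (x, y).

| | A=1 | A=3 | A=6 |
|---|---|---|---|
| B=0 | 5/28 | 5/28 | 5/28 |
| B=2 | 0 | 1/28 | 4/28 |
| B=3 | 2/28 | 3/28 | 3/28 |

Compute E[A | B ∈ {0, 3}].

P(B ∈ {0, 3}) = 23/28.
Summing A·P(A=x,B=y) over the conditioning event gives 79/28.
E[A | B ∈ {0, 3}] = (79/28) / (23/28) = 79/23.

79/23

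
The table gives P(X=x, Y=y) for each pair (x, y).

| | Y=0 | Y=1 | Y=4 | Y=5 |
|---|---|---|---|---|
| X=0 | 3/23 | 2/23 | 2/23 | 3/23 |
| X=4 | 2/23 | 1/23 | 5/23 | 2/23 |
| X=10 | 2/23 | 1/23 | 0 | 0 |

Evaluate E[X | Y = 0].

P(Y = 0) = 7/23.
Σ X·P over the event = 0·(3/23) + 4·(2/23) + 10·(2/23) = 28/23.
E[X | Y = 0] = (28/23) / (7/23) = 4.

4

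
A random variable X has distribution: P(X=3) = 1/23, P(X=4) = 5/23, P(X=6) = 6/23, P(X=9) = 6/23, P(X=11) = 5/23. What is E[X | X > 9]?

P(X > 9) = 5/23.
Σ over the event: 11·5/23 = 55/23.
E[X | X > 9] = (55/23) / (5/23) = 11.

11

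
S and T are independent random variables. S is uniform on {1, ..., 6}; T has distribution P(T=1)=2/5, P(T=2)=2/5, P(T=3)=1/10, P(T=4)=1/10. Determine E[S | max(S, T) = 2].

5/3

P(max(S, T) = 2) = 1/5.
Summing S·P(x,y) over outcomes with max(S, T) = 2 gives 1/3.
E[S | max(S, T) = 2] = (1/3) / (1/5) = 5/3.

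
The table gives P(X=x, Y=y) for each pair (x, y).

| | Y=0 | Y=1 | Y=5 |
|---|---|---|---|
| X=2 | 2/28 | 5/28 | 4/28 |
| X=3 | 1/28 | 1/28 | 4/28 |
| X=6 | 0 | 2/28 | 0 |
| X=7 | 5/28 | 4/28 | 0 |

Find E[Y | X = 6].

1

P(X = 6) = 1/14.
Σ Y·P over the event = 1·(2/28) = 1/14.
E[Y | X = 6] = (1/14) / (1/14) = 1.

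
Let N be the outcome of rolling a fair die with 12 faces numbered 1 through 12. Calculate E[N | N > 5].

9

Given N > 5, N is equally likely to be any of {6, 7, 8, 9, 10, 11, 12}.
E[N | N > 5] = (6 + 7 + 8 + 9 + 10 + 11 + 12) / 7 = 9.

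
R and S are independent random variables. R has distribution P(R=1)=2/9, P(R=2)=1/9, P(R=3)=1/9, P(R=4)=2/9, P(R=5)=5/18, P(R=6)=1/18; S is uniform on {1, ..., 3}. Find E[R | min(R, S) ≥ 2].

57/14

P(min(R, S) ≥ 2) = 14/27.
Summing R·P(x,y) over outcomes with min(R, S) ≥ 2 gives 19/9.
E[R | min(R, S) ≥ 2] = (19/9) / (14/27) = 57/14.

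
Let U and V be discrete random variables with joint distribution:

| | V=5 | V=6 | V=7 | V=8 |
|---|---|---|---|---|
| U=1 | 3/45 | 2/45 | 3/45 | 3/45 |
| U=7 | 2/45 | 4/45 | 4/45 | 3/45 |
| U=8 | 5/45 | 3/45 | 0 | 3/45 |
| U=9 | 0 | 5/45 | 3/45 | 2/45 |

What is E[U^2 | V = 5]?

421/10

P(V = 5) = 2/9.
Σ U^2·P over the event = 1·(3/45) + 49·(2/45) + 64·(5/45) = 421/45.
E[U^2 | V = 5] = (421/45) / (2/9) = 421/10.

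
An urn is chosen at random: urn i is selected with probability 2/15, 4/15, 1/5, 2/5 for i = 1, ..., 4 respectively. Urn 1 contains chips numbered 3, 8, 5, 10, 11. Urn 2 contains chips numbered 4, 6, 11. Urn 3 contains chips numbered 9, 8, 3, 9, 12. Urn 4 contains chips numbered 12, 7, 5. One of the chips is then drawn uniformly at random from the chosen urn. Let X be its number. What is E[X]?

E[X | urn 1] = (3+8+5+10+11)/5 = 37/5.
E[X | urn 2] = (4+6+11)/3 = 7.
E[X | urn 3] = (9+8+3+9+12)/5 = 41/5.
E[X | urn 4] = (12+7+5)/3 = 8.
E[X] = (2/15)·(37/5) + (4/15)·(7) + (1/5)·(41/5) + (2/5)·(8) = 577/75.

577/75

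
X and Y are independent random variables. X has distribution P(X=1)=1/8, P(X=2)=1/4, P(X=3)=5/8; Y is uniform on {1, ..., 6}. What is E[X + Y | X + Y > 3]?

277/44

P(X + Y > 3) = 11/12.
Summing (X+Y)·P(x,y) over outcomes with X + Y > 3 gives 277/48.
E[X + Y | X + Y > 3] = (277/48) / (11/12) = 277/44.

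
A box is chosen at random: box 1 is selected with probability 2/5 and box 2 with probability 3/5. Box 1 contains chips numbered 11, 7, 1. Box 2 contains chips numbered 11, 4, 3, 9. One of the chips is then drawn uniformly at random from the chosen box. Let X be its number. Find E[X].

E[X | box 1] = (11+7+1)/3 = 19/3.
E[X | box 2] = (11+4+3+9)/4 = 27/4.
E[X] = (2/5)·(19/3) + (3/5)·(27/4) = 79/12.

79/12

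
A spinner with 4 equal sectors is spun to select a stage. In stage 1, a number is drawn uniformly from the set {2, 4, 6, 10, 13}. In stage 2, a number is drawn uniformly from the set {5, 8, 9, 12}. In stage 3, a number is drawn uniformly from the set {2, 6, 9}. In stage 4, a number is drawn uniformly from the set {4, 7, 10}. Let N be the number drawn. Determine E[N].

169/24

E[N | stage 1] = (2+4+6+10+13)/5 = 7.
E[N | stage 2] = (5+8+9+12)/4 = 17/2.
E[N | stage 3] = (2+6+9)/3 = 17/3.
E[N | stage 4] = (4+7+10)/3 = 7.
E[N] = (1/4)·(7) + (1/4)·(17/2) + (1/4)·(17/3) + (1/4)·(7) = 169/24.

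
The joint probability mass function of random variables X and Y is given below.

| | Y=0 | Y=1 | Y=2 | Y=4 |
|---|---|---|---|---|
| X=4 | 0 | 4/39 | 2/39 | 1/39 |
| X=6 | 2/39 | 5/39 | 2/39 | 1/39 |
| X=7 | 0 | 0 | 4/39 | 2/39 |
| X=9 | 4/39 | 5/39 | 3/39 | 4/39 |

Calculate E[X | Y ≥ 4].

15/2

P(Y ≥ 4) = 8/39.
Σ X·P over the event = 4·(1/39) + 6·(1/39) + 7·(2/39) + 9·(4/39) = 20/13.
E[X | Y ≥ 4] = (20/13) / (8/39) = 15/2.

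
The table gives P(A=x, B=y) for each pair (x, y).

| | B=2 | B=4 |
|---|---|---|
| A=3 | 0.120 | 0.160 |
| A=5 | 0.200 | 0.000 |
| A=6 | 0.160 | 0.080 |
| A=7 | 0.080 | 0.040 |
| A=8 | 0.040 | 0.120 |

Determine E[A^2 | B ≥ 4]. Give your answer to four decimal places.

P(B ≥ 4) = 0.400.
Σ A^2·P over the event = 9·(0.160) + 36·(0.080) + 49·(0.040) + 64·(0.120) = 13.960.
E[A^2 | B ≥ 4] = (13.960) / (0.400) = 34.9000.

34.9000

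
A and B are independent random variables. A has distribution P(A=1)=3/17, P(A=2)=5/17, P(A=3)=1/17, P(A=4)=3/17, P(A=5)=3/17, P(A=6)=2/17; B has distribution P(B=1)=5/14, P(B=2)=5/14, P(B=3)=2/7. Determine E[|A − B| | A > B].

P(A > B) = 21/34.
Summing |A−B|·P(x,y) over outcomes with A > B gives 185/119.
E[|A − B| | A > B] = (185/119) / (21/34) = 370/147.

370/147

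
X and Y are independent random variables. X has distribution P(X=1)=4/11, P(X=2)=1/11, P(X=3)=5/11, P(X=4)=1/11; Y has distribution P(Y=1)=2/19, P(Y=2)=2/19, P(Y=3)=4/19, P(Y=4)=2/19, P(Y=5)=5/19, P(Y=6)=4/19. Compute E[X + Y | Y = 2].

P(Y = 2) = 2/19.
Summing (X+Y)·P(x,y) over outcomes with Y = 2 gives 94/209.
E[X + Y | Y = 2] = (94/209) / (2/19) = 47/11.

47/11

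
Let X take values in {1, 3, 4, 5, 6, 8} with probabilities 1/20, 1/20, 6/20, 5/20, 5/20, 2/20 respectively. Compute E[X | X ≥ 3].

98/19

P(X ≥ 3) = 19/20.
Σ over the event: 3·1/20 + 4·3/10 + 5·1/4 + 6·1/4 + 8·1/10 = 49/10.
E[X | X ≥ 3] = (49/10) / (19/20) = 98/19.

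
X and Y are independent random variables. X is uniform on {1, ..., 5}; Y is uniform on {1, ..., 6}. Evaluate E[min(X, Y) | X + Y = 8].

3

Outcomes with X + Y = 8: (2,6), (3,5), (4,4), (5,3), each with probability 1/30.
E[min(X, Y) | X + Y = 8] = (2 + 3 + 4 + 3) / 4 = 3.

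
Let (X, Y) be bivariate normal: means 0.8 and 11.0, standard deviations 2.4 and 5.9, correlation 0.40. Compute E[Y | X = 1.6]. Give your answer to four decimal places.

11.7867

The regression of Y on X has slope ρ·σ_Y/σ_X and passes through (μ_X, μ_Y).
E[Y | X=1.6] = 11.0 + (0.40)·(5.9/2.4)·(1.6 − (0.8)) = 11.0 + (0.98333)·(0.8) = 11.7867.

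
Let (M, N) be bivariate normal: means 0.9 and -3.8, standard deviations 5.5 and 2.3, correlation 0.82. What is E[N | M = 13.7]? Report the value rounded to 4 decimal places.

For a bivariate normal, E[N | M=x] = μ_N + ρ·(σ_N/σ_M)·(x − μ_M).
E[N | M=13.7] = -3.8 + (0.82)·(2.3/5.5)·(13.7 − (0.9)) = -3.8 + (0.34291)·(12.8) = 0.5892.

0.5892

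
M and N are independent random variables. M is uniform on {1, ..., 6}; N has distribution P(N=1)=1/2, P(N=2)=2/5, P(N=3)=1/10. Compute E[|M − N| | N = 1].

5/2

P(N = 1) = 1/2.
Summing |M−N|·P(x,y) over outcomes with N = 1 gives 5/4.
E[|M − N| | N = 1] = (5/4) / (1/2) = 5/2.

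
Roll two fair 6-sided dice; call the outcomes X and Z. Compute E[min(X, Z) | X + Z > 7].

19/5

P(X + Z > 7) = 5/12.
Summing min(X,Z)·P(x,y) over outcomes with X + Z > 7 gives 19/12.
E[min(X, Z) | X + Z > 7] = (19/12) / (5/12) = 19/5.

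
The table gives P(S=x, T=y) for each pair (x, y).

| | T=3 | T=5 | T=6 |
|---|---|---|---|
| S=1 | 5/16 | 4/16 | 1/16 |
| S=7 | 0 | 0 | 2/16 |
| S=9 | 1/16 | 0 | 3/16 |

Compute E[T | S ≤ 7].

P(S ≤ 7) = 3/4.
Σ T·P over the event = 3·(5/16) + 5·(4/16) + 6·(1/16) + 6·(2/16) = 53/16.
E[T | S ≤ 7] = (53/16) / (3/4) = 53/12.

53/12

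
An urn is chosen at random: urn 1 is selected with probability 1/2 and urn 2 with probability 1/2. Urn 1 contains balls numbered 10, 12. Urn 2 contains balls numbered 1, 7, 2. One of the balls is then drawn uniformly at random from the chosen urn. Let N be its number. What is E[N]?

E[N | urn 1] = (10+12)/2 = 11.
E[N | urn 2] = (1+7+2)/3 = 10/3.
E[N] = (1/2)·(11) + (1/2)·(10/3) = 43/6.

43/6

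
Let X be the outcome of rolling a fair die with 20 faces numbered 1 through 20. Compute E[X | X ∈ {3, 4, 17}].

P(X ∈ {3, 4, 17}) = 3/20.
Σ over the event: 3·1/20 + 4·1/20 + 17·1/20 = 6/5.
E[X | X ∈ {3, 4, 17}] = (6/5) / (3/20) = 8.

8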